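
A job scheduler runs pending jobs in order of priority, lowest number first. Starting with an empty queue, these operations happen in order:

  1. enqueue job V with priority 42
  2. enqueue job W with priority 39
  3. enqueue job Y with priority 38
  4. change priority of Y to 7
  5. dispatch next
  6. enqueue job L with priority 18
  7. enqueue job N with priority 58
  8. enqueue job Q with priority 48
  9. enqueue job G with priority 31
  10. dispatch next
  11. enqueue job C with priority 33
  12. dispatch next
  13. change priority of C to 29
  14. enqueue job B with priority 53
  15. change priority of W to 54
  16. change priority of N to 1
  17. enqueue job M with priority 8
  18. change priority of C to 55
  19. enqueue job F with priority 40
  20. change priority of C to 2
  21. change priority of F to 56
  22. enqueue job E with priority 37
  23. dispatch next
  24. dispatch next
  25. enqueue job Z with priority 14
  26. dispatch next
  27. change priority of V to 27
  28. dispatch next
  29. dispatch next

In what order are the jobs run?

Y → L → G → N → C → M → Z → V

add V (priority 42) → {V:42}
add W (priority 39) → {W:39, V:42}
add Y (priority 38) → {Y:38, W:39, V:42}
update Y to priority 7 → {Y:7, W:39, V:42}
dispatch next → Y; now {W:39, V:42}
add L (priority 18) → {L:18, W:39, V:42}
add N (priority 58) → {L:18, W:39, V:42, N:58}
add Q (priority 48) → {L:18, W:39, V:42, Q:48, N:58}
add G (priority 31) → {L:18, G:31, W:39, V:42, Q:48, N:58}
dispatch next → L; now {G:31, W:39, V:42, Q:48, N:58}
add C (priority 33) → {G:31, C:33, W:39, V:42, Q:48, N:58}
dispatch next → G; now {C:33, W:39, V:42, Q:48, N:58}
update C to priority 29 → {C:29, W:39, V:42, Q:48, N:58}
add B (priority 53) → {C:29, W:39, V:42, Q:48, B:53, N:58}
update W to priority 54 → {C:29, V:42, Q:48, B:53, W:54, N:58}
update N to priority 1 → {N:1, C:29, V:42, Q:48, B:53, W:54}
add M (priority 8) → {N:1, M:8, C:29, V:42, Q:48, B:53, W:54}
update C to priority 55 → {N:1, M:8, V:42, Q:48, B:53, W:54, C:55}
add F (priority 40) → {N:1, M:8, F:40, V:42, Q:48, B:53, W:54, C:55}
update C to priority 2 → {N:1, C:2, M:8, F:40, V:42, Q:48, B:53, W:54}
update F to priority 56 → {N:1, C:2, M:8, V:42, Q:48, B:53, W:54, F:56}
add E (priority 37) → {N:1, C:2, M:8, E:37, V:42, Q:48, B:53, W:54, F:56}
dispatch next → N; now {C:2, M:8, E:37, V:42, Q:48, B:53, W:54, F:56}
dispatch next → C; now {M:8, E:37, V:42, Q:48, B:53, W:54, F:56}
add Z (priority 14) → {M:8, Z:14, E:37, V:42, Q:48, B:53, W:54, F:56}
dispatch next → M; now {Z:14, E:37, V:42, Q:48, B:53, W:54, F:56}
update V to priority 27 → {Z:14, V:27, E:37, Q:48, B:53, W:54, F:56}
dispatch next → Z; now {V:27, E:37, Q:48, B:53, W:54, F:56}
dispatch next → V; now {E:37, Q:48, B:53, W:54, F:56}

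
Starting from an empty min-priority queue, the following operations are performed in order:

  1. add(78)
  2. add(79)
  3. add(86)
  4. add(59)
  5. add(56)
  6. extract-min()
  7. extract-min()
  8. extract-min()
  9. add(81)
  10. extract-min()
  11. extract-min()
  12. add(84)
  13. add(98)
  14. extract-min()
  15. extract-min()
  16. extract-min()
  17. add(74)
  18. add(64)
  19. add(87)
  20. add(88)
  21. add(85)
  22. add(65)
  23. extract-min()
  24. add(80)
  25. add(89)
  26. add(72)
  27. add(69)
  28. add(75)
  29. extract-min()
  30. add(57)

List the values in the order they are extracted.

insert 78 → {78}
insert 79 → {78, 79}
insert 86 → {78, 79, 86}
insert 59 → {59, 78, 79, 86}
insert 56 → {56, 59, 78, 79, 86}
extract-min → 56; now {59, 78, 79, 86}
extract-min → 59; now {78, 79, 86}
extract-min → 78; now {79, 86}
insert 81 → {79, 81, 86}
extract-min → 79; now {81, 86}
extract-min → 81; now {86}
insert 84 → {84, 86}
insert 98 → {84, 86, 98}
extract-min → 84; now {86, 98}
extract-min → 86; now {98}
extract-min → 98; now {}
insert 74 → {74}
insert 64 → {64, 74}
insert 87 → {64, 74, 87}
insert 88 → {64, 74, 87, 88}
insert 85 → {64, 74, 85, 87, 88}
insert 65 → {64, 65, 74, 85, 87, 88}
extract-min → 64; now {65, 74, 85, 87, 88}
insert 80 → {65, 74, 80, 85, 87, 88}
insert 89 → {65, 74, 80, 85, 87, 88, 89}
insert 72 → {65, 72, 74, 80, 85, 87, 88, 89}
insert 69 → {65, 69, 72, 74, 80, 85, 87, 88, 89}
insert 75 → {65, 69, 72, 74, 75, 80, 85, 87, 88, 89}
extract-min → 65; now {69, 72, 74, 75, 80, 85, 87, 88, 89}
insert 57 → {57, 69, 72, 74, 75, 80, 85, 87, 88, 89}

56, 59, 78, 79, 81, 84, 86, 98, 64, 65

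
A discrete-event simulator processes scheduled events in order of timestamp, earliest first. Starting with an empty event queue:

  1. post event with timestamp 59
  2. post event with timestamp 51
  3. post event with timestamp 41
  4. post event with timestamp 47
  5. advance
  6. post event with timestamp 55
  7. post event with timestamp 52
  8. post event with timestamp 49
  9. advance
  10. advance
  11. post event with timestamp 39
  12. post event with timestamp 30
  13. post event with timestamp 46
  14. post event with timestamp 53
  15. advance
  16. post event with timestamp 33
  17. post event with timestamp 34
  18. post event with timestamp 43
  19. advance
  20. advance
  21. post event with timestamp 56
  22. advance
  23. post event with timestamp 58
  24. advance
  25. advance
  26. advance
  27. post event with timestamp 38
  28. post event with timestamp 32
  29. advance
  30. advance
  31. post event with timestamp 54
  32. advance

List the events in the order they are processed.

[41, 47, 49, 30, 33, 34, 39, 43, 46, 51, 32, 38, 52]

insert 59 → {59}
insert 51 → {51, 59}
insert 41 → {41, 51, 59}
insert 47 → {41, 47, 51, 59}
advance → 41; now {47, 51, 59}
insert 55 → {47, 51, 55, 59}
insert 52 → {47, 51, 52, 55, 59}
insert 49 → {47, 49, 51, 52, 55, 59}
advance → 47; now {49, 51, 52, 55, 59}
advance → 49; now {51, 52, 55, 59}
insert 39 → {39, 51, 52, 55, 59}
insert 30 → {30, 39, 51, 52, 55, 59}
insert 46 → {30, 39, 46, 51, 52, 55, 59}
insert 53 → {30, 39, 46, 51, 52, 53, 55, 59}
advance → 30; now {39, 46, 51, 52, 53, 55, 59}
insert 33 → {33, 39, 46, 51, 52, 53, 55, 59}
insert 34 → {33, 34, 39, 46, 51, 52, 53, 55, 59}
insert 43 → {33, 34, 39, 43, 46, 51, 52, 53, 55, 59}
advance → 33; now {34, 39, 43, 46, 51, 52, 53, 55, 59}
advance → 34; now {39, 43, 46, 51, 52, 53, 55, 59}
insert 56 → {39, 43, 46, 51, 52, 53, 55, 56, 59}
advance → 39; now {43, 46, 51, 52, 53, 55, 56, 59}
insert 58 → {43, 46, 51, 52, 53, 55, 56, 58, 59}
advance → 43; now {46, 51, 52, 53, 55, 56, 58, 59}
advance → 46; now {51, 52, 53, 55, 56, 58, 59}
advance → 51; now {52, 53, 55, 56, 58, 59}
insert 38 → {38, 52, 53, 55, 56, 58, 59}
insert 32 → {32, 38, 52, 53, 55, 56, 58, 59}
advance → 32; now {38, 52, 53, 55, 56, 58, 59}
advance → 38; now {52, 53, 55, 56, 58, 59}
insert 54 → {52, 53, 54, 55, 56, 58, 59}
advance → 52; now {53, 54, 55, 56, 58, 59}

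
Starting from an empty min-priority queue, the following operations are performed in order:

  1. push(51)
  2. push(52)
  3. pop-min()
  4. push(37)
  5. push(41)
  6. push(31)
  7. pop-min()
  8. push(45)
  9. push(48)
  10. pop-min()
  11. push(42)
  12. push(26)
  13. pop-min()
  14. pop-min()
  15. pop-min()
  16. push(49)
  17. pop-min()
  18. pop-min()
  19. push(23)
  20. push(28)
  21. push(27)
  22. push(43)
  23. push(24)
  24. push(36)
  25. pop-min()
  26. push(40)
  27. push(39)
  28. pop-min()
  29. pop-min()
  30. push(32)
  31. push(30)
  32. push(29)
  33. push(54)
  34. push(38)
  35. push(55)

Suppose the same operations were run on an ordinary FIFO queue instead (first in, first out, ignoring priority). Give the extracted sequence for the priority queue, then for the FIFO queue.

priority queue: 51, 31, 37, 26, 41, 42, 45, 48, 23, 24, 27; FIFO queue: [51, 52, 37, 41, 31, 45, 48, 42, 26, 49, 23]

insert 51 → {51}
insert 52 → {51, 52}
pop-min → 51; now {52}
insert 37 → {37, 52}
insert 41 → {37, 41, 52}
insert 31 → {31, 37, 41, 52}
pop-min → 31; now {37, 41, 52}
insert 45 → {37, 41, 45, 52}
insert 48 → {37, 41, 45, 48, 52}
pop-min → 37; now {41, 45, 48, 52}
insert 42 → {41, 42, 45, 48, 52}
insert 26 → {26, 41, 42, 45, 48, 52}
pop-min → 26; now {41, 42, 45, 48, 52}
pop-min → 41; now {42, 45, 48, 52}
pop-min → 42; now {45, 48, 52}
insert 49 → {45, 48, 49, 52}
pop-min → 45; now {48, 49, 52}
pop-min → 48; now {49, 52}
insert 23 → {23, 49, 52}
insert 28 → {23, 28, 49, 52}
insert 27 → {23, 27, 28, 49, 52}
insert 43 → {23, 27, 28, 43, 49, 52}
insert 24 → {23, 24, 27, 28, 43, 49, 52}
insert 36 → {23, 24, 27, 28, 36, 43, 49, 52}
pop-min → 23; now {24, 27, 28, 36, 43, 49, 52}
insert 40 → {24, 27, 28, 36, 40, 43, 49, 52}
insert 39 → {24, 27, 28, 36, 39, 40, 43, 49, 52}
pop-min → 24; now {27, 28, 36, 39, 40, 43, 49, 52}
pop-min → 27; now {28, 36, 39, 40, 43, 49, 52}
insert 32 → {28, 32, 36, 39, 40, 43, 49, 52}
insert 30 → {28, 30, 32, 36, 39, 40, 43, 49, 52}
insert 29 → {28, 29, 30, 32, 36, 39, 40, 43, 49, 52}
insert 54 → {28, 29, 30, 32, 36, 39, 40, 43, 49, 52, 54}
insert 38 → {28, 29, 30, 32, 36, 38, 39, 40, 43, 49, 52, 54}
insert 55 → {28, 29, 30, 32, 36, 38, 39, 40, 43, 49, 52, 54, 55}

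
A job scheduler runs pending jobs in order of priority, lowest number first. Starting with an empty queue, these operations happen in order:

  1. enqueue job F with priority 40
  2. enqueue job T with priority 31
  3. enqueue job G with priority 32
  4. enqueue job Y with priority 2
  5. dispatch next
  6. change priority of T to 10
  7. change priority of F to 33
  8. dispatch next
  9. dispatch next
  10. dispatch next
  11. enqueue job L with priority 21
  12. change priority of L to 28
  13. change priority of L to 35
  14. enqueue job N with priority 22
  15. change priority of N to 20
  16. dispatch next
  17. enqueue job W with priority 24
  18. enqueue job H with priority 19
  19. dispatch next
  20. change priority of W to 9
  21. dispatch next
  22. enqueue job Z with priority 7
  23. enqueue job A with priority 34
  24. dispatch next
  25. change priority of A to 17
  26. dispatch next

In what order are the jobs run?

Y → T → G → F → N → H → W → Z → A

add F (priority 40) → {F:40}
add T (priority 31) → {T:31, F:40}
add G (priority 32) → {T:31, G:32, F:40}
add Y (priority 2) → {Y:2, T:31, G:32, F:40}
dispatch next → Y; now {T:31, G:32, F:40}
update T to priority 10 → {T:10, G:32, F:40}
update F to priority 33 → {T:10, G:32, F:33}
dispatch next → T; now {G:32, F:33}
dispatch next → G; now {F:33}
dispatch next → F; now {}
add L (priority 21) → {L:21}
update L to priority 28 → {L:28}
update L to priority 35 → {L:35}
add N (priority 22) → {N:22, L:35}
update N to priority 20 → {N:20, L:35}
dispatch next → N; now {L:35}
add W (priority 24) → {W:24, L:35}
add H (priority 19) → {H:19, W:24, L:35}
dispatch next → H; now {W:24, L:35}
update W to priority 9 → {W:9, L:35}
dispatch next → W; now {L:35}
add Z (priority 7) → {Z:7, L:35}
add A (priority 34) → {Z:7, A:34, L:35}
dispatch next → Z; now {A:34, L:35}
update A to priority 17 → {A:17, L:35}
dispatch next → A; now {L:35}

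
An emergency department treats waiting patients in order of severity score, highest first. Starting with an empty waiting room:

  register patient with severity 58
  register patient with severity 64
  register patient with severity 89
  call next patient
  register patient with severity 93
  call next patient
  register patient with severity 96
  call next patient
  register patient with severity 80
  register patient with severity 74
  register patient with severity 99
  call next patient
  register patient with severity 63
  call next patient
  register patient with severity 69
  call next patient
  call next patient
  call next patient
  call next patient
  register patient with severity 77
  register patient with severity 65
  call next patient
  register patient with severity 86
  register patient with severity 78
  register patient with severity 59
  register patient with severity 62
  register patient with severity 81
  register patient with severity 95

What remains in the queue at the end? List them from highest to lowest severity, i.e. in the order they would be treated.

[95, 86, 81, 78, 65, 62, 59, 58]

insert 58 → {58}
insert 64 → {64, 58}
insert 89 → {89, 64, 58}
call next patient → 89; now {64, 58}
insert 93 → {93, 64, 58}
call next patient → 93; now {64, 58}
insert 96 → {96, 64, 58}
call next patient → 96; now {64, 58}
insert 80 → {80, 64, 58}
insert 74 → {80, 74, 64, 58}
insert 99 → {99, 80, 74, 64, 58}
call next patient → 99; now {80, 74, 64, 58}
insert 63 → {80, 74, 64, 63, 58}
call next patient → 80; now {74, 64, 63, 58}
insert 69 → {74, 69, 64, 63, 58}
call next patient → 74; now {69, 64, 63, 58}
call next patient → 69; now {64, 63, 58}
call next patient → 64; now {63, 58}
call next patient → 63; now {58}
insert 77 → {77, 58}
insert 65 → {77, 65, 58}
call next patient → 77; now {65, 58}
insert 86 → {86, 65, 58}
insert 78 → {86, 78, 65, 58}
insert 59 → {86, 78, 65, 59, 58}
insert 62 → {86, 78, 65, 62, 59, 58}
insert 81 → {86, 81, 78, 65, 62, 59, 58}
insert 95 → {95, 86, 81, 78, 65, 62, 59, 58}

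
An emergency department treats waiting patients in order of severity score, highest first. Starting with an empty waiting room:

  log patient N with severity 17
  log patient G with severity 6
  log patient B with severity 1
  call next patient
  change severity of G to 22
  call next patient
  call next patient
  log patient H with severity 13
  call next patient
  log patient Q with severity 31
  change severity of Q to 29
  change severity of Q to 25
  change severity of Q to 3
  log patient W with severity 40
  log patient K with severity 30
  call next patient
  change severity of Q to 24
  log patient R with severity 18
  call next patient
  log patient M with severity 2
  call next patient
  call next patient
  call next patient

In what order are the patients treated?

add N (severity 17) → {N:17}
add G (severity 6) → {N:17, G:6}
add B (severity 1) → {N:17, G:6, B:1}
call next patient → N; now {G:6, B:1}
update G to severity 22 → {G:22, B:1}
call next patient → G; now {B:1}
call next patient → B; now {}
add H (severity 13) → {H:13}
call next patient → H; now {}
add Q (severity 31) → {Q:31}
update Q to severity 29 → {Q:29}
update Q to severity 25 → {Q:25}
update Q to severity 3 → {Q:3}
add W (severity 40) → {W:40, Q:3}
add K (severity 30) → {W:40, K:30, Q:3}
call next patient → W; now {K:30, Q:3}
update Q to severity 24 → {K:30, Q:24}
add R (severity 18) → {K:30, Q:24, R:18}
call next patient → K; now {Q:24, R:18}
add M (severity 2) → {Q:24, R:18, M:2}
call next patient → Q; now {R:18, M:2}
call next patient → R; now {M:2}
call next patient → M; now {}

N → G → B → H → W → K → Q → R → M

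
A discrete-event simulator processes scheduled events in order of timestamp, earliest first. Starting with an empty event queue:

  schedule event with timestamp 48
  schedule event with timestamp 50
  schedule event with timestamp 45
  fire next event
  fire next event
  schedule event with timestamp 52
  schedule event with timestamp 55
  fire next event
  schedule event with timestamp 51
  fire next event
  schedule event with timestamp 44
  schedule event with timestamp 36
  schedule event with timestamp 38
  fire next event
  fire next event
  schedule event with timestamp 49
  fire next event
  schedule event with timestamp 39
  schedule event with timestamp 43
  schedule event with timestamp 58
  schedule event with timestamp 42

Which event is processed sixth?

insert 48 → {48}
insert 50 → {48, 50}
insert 45 → {45, 48, 50}
fire next event → 45; now {48, 50}
fire next event → 48; now {50}
insert 52 → {50, 52}
insert 55 → {50, 52, 55}
fire next event → 50; now {52, 55}
insert 51 → {51, 52, 55}
fire next event → 51; now {52, 55}
insert 44 → {44, 52, 55}
insert 36 → {36, 44, 52, 55}
insert 38 → {36, 38, 44, 52, 55}
fire next event → 36; now {38, 44, 52, 55}
fire next event → 38; now {44, 52, 55}
insert 49 → {44, 49, 52, 55}
fire next event → 44; now {49, 52, 55}
insert 39 → {39, 49, 52, 55}
insert 43 → {39, 43, 49, 52, 55}
insert 58 → {39, 43, 49, 52, 55, 58}
insert 42 → {39, 42, 43, 49, 52, 55, 58}

38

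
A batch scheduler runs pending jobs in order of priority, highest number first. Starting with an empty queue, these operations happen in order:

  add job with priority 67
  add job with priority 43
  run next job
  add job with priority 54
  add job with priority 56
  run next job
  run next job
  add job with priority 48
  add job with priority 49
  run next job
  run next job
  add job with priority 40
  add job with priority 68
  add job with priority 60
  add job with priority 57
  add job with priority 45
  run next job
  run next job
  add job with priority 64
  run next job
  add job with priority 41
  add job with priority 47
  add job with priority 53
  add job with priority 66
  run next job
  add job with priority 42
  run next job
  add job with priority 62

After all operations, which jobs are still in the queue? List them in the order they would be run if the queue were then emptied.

insert 67 → {67}
insert 43 → {67, 43}
run next job → 67; now {43}
insert 54 → {54, 43}
insert 56 → {56, 54, 43}
run next job → 56; now {54, 43}
run next job → 54; now {43}
insert 48 → {48, 43}
insert 49 → {49, 48, 43}
run next job → 49; now {48, 43}
run next job → 48; now {43}
insert 40 → {43, 40}
insert 68 → {68, 43, 40}
insert 60 → {68, 60, 43, 40}
insert 57 → {68, 60, 57, 43, 40}
insert 45 → {68, 60, 57, 45, 43, 40}
run next job → 68; now {60, 57, 45, 43, 40}
run next job → 60; now {57, 45, 43, 40}
insert 64 → {64, 57, 45, 43, 40}
run next job → 64; now {57, 45, 43, 40}
insert 41 → {57, 45, 43, 41, 40}
insert 47 → {57, 47, 45, 43, 41, 40}
insert 53 → {57, 53, 47, 45, 43, 41, 40}
insert 66 → {66, 57, 53, 47, 45, 43, 41, 40}
run next job → 66; now {57, 53, 47, 45, 43, 41, 40}
insert 42 → {57, 53, 47, 45, 43, 42, 41, 40}
run next job → 57; now {53, 47, 45, 43, 42, 41, 40}
insert 62 → {62, 53, 47, 45, 43, 42, 41, 40}

62, 53, 47, 45, 43, 42, 41, 40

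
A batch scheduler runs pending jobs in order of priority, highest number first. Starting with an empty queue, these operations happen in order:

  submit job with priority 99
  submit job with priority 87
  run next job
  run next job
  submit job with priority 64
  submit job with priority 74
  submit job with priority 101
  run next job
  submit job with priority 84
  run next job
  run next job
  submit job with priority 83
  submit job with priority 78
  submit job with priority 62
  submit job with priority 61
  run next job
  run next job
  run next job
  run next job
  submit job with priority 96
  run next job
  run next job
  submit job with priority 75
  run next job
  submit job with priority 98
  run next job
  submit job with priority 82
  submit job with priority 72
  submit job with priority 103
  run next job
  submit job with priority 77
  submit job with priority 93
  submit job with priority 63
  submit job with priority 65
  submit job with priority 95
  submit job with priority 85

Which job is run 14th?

103

insert 99 → {99}
insert 87 → {99, 87}
run next job → 99; now {87}
run next job → 87; now {}
insert 64 → {64}
insert 74 → {74, 64}
insert 101 → {101, 74, 64}
run next job → 101; now {74, 64}
insert 84 → {84, 74, 64}
run next job → 84; now {74, 64}
run next job → 74; now {64}
insert 83 → {83, 64}
insert 78 → {83, 78, 64}
insert 62 → {83, 78, 64, 62}
insert 61 → {83, 78, 64, 62, 61}
run next job → 83; now {78, 64, 62, 61}
run next job → 78; now {64, 62, 61}
run next job → 64; now {62, 61}
run next job → 62; now {61}
insert 96 → {96, 61}
run next job → 96; now {61}
run next job → 61; now {}
insert 75 → {75}
run next job → 75; now {}
insert 98 → {98}
run next job → 98; now {}
insert 82 → {82}
insert 72 → {82, 72}
insert 103 → {103, 82, 72}
run next job → 103; now {82, 72}
insert 77 → {82, 77, 72}
insert 93 → {93, 82, 77, 72}
insert 63 → {93, 82, 77, 72, 63}
insert 65 → {93, 82, 77, 72, 65, 63}
insert 95 → {95, 93, 82, 77, 72, 65, 63}
insert 85 → {95, 93, 85, 82, 77, 72, 65, 63}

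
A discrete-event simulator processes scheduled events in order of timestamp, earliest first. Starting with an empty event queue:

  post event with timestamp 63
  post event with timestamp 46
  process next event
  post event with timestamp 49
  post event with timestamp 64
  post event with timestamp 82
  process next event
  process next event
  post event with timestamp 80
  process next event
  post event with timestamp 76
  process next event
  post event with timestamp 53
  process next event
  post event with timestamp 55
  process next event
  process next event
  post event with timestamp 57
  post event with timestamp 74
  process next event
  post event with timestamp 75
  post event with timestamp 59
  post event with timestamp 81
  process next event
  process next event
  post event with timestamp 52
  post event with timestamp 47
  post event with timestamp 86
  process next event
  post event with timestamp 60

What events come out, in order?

insert 63 → {63}
insert 46 → {46, 63}
process next event → 46; now {63}
insert 49 → {49, 63}
insert 64 → {49, 63, 64}
insert 82 → {49, 63, 64, 82}
process next event → 49; now {63, 64, 82}
process next event → 63; now {64, 82}
insert 80 → {64, 80, 82}
process next event → 64; now {80, 82}
insert 76 → {76, 80, 82}
process next event → 76; now {80, 82}
insert 53 → {53, 80, 82}
process next event → 53; now {80, 82}
insert 55 → {55, 80, 82}
process next event → 55; now {80, 82}
process next event → 80; now {82}
insert 57 → {57, 82}
insert 74 → {57, 74, 82}
process next event → 57; now {74, 82}
insert 75 → {74, 75, 82}
insert 59 → {59, 74, 75, 82}
insert 81 → {59, 74, 75, 81, 82}
process next event → 59; now {74, 75, 81, 82}
process next event → 74; now {75, 81, 82}
insert 52 → {52, 75, 81, 82}
insert 47 → {47, 52, 75, 81, 82}
insert 86 → {47, 52, 75, 81, 82, 86}
process next event → 47; now {52, 75, 81, 82, 86}
insert 60 → {52, 60, 75, 81, 82, 86}

[46, 49, 63, 64, 76, 53, 55, 80, 57, 59, 74, 47]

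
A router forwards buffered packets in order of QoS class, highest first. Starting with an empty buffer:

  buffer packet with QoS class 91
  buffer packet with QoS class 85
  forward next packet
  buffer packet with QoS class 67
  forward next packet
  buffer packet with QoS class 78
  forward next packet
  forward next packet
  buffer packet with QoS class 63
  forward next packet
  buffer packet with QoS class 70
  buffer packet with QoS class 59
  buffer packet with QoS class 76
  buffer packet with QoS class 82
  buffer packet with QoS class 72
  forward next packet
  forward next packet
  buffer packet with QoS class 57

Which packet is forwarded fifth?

63

insert 91 → {91}
insert 85 → {91, 85}
forward next packet → 91; now {85}
insert 67 → {85, 67}
forward next packet → 85; now {67}
insert 78 → {78, 67}
forward next packet → 78; now {67}
forward next packet → 67; now {}
insert 63 → {63}
forward next packet → 63; now {}
insert 70 → {70}
insert 59 → {70, 59}
insert 76 → {76, 70, 59}
insert 82 → {82, 76, 70, 59}
insert 72 → {82, 76, 72, 70, 59}
forward next packet → 82; now {76, 72, 70, 59}
forward next packet → 76; now {72, 70, 59}
insert 57 → {72, 70, 59, 57}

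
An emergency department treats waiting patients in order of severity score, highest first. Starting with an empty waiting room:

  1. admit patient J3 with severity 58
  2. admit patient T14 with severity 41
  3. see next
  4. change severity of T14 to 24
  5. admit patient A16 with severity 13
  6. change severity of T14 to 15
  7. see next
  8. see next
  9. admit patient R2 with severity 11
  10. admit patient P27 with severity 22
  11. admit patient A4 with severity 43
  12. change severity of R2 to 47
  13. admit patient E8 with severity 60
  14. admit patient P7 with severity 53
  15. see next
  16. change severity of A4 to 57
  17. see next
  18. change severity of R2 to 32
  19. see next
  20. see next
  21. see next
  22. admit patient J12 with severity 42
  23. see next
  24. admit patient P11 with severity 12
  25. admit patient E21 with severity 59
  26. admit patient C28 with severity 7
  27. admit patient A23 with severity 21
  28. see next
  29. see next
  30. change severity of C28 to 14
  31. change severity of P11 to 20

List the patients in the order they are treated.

J3 → T14 → A16 → E8 → A4 → P7 → R2 → P27 → J12 → E21 → A23

add J3 (severity 58) → {J3:58}
add T14 (severity 41) → {J3:58, T14:41}
see next → J3; now {T14:41}
update T14 to severity 24 → {T14:24}
add A16 (severity 13) → {T14:24, A16:13}
update T14 to severity 15 → {T14:15, A16:13}
see next → T14; now {A16:13}
see next → A16; now {}
add R2 (severity 11) → {R2:11}
add P27 (severity 22) → {P27:22, R2:11}
add A4 (severity 43) → {A4:43, P27:22, R2:11}
update R2 to severity 47 → {R2:47, A4:43, P27:22}
add E8 (severity 60) → {E8:60, R2:47, A4:43, P27:22}
add P7 (severity 53) → {E8:60, P7:53, R2:47, A4:43, P27:22}
see next → E8; now {P7:53, R2:47, A4:43, P27:22}
update A4 to severity 57 → {A4:57, P7:53, R2:47, P27:22}
see next → A4; now {P7:53, R2:47, P27:22}
update R2 to severity 32 → {P7:53, R2:32, P27:22}
see next → P7; now {R2:32, P27:22}
see next → R2; now {P27:22}
see next → P27; now {}
add J12 (severity 42) → {J12:42}
see next → J12; now {}
add P11 (severity 12) → {P11:12}
add E21 (severity 59) → {E21:59, P11:12}
add C28 (severity 7) → {E21:59, P11:12, C28:7}
add A23 (severity 21) → {E21:59, A23:21, P11:12, C28:7}
see next → E21; now {A23:21, P11:12, C28:7}
see next → A23; now {P11:12, C28:7}
update C28 to severity 14 → {C28:14, P11:12}
update P11 to severity 20 → {P11:20, C28:14}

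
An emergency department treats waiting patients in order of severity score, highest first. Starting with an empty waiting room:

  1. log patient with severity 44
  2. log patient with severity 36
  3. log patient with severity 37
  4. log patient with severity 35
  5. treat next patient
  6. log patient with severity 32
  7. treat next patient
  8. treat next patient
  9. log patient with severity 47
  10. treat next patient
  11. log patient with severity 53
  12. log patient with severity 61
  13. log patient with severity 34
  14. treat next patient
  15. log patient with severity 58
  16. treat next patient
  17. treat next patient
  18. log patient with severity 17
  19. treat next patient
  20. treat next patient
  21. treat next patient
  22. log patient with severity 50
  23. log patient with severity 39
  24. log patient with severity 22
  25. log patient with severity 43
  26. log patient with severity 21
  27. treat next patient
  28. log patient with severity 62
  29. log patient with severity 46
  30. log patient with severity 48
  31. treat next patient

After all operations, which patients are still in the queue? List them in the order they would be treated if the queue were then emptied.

[48, 46, 43, 39, 22, 21, 17]

insert 44 → {44}
insert 36 → {44, 36}
insert 37 → {44, 37, 36}
insert 35 → {44, 37, 36, 35}
treat next patient → 44; now {37, 36, 35}
insert 32 → {37, 36, 35, 32}
treat next patient → 37; now {36, 35, 32}
treat next patient → 36; now {35, 32}
insert 47 → {47, 35, 32}
treat next patient → 47; now {35, 32}
insert 53 → {53, 35, 32}
insert 61 → {61, 53, 35, 32}
insert 34 → {61, 53, 35, 34, 32}
treat next patient → 61; now {53, 35, 34, 32}
insert 58 → {58, 53, 35, 34, 32}
treat next patient → 58; now {53, 35, 34, 32}
treat next patient → 53; now {35, 34, 32}
insert 17 → {35, 34, 32, 17}
treat next patient → 35; now {34, 32, 17}
treat next patient → 34; now {32, 17}
treat next patient → 32; now {17}
insert 50 → {50, 17}
insert 39 → {50, 39, 17}
insert 22 → {50, 39, 22, 17}
insert 43 → {50, 43, 39, 22, 17}
insert 21 → {50, 43, 39, 22, 21, 17}
treat next patient → 50; now {43, 39, 22, 21, 17}
insert 62 → {62, 43, 39, 22, 21, 17}
insert 46 → {62, 46, 43, 39, 22, 21, 17}
insert 48 → {62, 48, 46, 43, 39, 22, 21, 17}
treat next patient → 62; now {48, 46, 43, 39, 22, 21, 17}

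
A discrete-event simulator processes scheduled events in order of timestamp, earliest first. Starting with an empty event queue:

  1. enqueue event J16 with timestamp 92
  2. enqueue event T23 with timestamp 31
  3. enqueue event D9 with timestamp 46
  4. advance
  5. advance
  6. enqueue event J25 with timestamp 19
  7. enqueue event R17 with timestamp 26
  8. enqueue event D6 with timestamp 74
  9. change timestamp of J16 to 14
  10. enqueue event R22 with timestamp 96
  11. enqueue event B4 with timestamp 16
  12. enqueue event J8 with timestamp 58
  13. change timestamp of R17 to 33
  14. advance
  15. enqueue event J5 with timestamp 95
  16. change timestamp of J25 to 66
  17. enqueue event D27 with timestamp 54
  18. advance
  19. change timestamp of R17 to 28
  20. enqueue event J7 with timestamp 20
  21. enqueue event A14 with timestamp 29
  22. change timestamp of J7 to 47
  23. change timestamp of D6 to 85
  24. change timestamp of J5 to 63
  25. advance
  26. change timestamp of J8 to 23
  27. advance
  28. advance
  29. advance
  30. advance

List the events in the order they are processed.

T23, D9, J16, B4, R17, J8, A14, J7, D27

add J16 (timestamp 92) → {J16:92}
add T23 (timestamp 31) → {T23:31, J16:92}
add D9 (timestamp 46) → {T23:31, D9:46, J16:92}
advance → T23; now {D9:46, J16:92}
advance → D9; now {J16:92}
add J25 (timestamp 19) → {J25:19, J16:92}
add R17 (timestamp 26) → {J25:19, R17:26, J16:92}
add D6 (timestamp 74) → {J25:19, R17:26, D6:74, J16:92}
update J16 to timestamp 14 → {J16:14, J25:19, R17:26, D6:74}
add R22 (timestamp 96) → {J16:14, J25:19, R17:26, D6:74, R22:96}
add B4 (timestamp 16) → {J16:14, B4:16, J25:19, R17:26, D6:74, R22:96}
add J8 (timestamp 58) → {J16:14, B4:16, J25:19, R17:26, J8:58, D6:74, R22:96}
update R17 to timestamp 33 → {J16:14, B4:16, J25:19, R17:33, J8:58, D6:74, R22:96}
advance → J16; now {B4:16, J25:19, R17:33, J8:58, D6:74, R22:96}
add J5 (timestamp 95) → {B4:16, J25:19, R17:33, J8:58, D6:74, J5:95, R22:96}
update J25 to timestamp 66 → {B4:16, R17:33, J8:58, J25:66, D6:74, J5:95, R22:96}
add D27 (timestamp 54) → {B4:16, R17:33, D27:54, J8:58, J25:66, D6:74, J5:95, R22:96}
advance → B4; now {R17:33, D27:54, J8:58, J25:66, D6:74, J5:95, R22:96}
update R17 to timestamp 28 → {R17:28, D27:54, J8:58, J25:66, D6:74, J5:95, R22:96}
add J7 (timestamp 20) → {J7:20, R17:28, D27:54, J8:58, J25:66, D6:74, J5:95, R22:96}
add A14 (timestamp 29) → {J7:20, R17:28, A14:29, D27:54, J8:58, J25:66, D6:74, J5:95, R22:96}
update J7 to timestamp 47 → {R17:28, A14:29, J7:47, D27:54, J8:58, J25:66, D6:74, J5:95, R22:96}
update D6 to timestamp 85 → {R17:28, A14:29, J7:47, D27:54, J8:58, J25:66, D6:85, J5:95, R22:96}
update J5 to timestamp 63 → {R17:28, A14:29, J7:47, D27:54, J8:58, J5:63, J25:66, D6:85, R22:96}
advance → R17; now {A14:29, J7:47, D27:54, J8:58, J5:63, J25:66, D6:85, R22:96}
update J8 to timestamp 23 → {J8:23, A14:29, J7:47, D27:54, J5:63, J25:66, D6:85, R22:96}
advance → J8; now {A14:29, J7:47, D27:54, J5:63, J25:66, D6:85, R22:96}
advance → A14; now {J7:47, D27:54, J5:63, J25:66, D6:85, R22:96}
advance → J7; now {D27:54, J5:63, J25:66, D6:85, R22:96}
advance → D27; now {J5:63, J25:66, D6:85, R22:96}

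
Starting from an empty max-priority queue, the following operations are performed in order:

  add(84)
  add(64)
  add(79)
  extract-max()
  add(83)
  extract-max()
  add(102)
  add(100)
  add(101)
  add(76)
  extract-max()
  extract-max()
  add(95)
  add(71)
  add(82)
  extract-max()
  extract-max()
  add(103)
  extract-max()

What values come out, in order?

84, 83, 102, 101, 100, 95, 103

insert 84 → {84}
insert 64 → {84, 64}
insert 79 → {84, 79, 64}
extract-max → 84; now {79, 64}
insert 83 → {83, 79, 64}
extract-max → 83; now {79, 64}
insert 102 → {102, 79, 64}
insert 100 → {102, 100, 79, 64}
insert 101 → {102, 101, 100, 79, 64}
insert 76 → {102, 101, 100, 79, 76, 64}
extract-max → 102; now {101, 100, 79, 76, 64}
extract-max → 101; now {100, 79, 76, 64}
insert 95 → {100, 95, 79, 76, 64}
insert 71 → {100, 95, 79, 76, 71, 64}
insert 82 → {100, 95, 82, 79, 76, 71, 64}
extract-max → 100; now {95, 82, 79, 76, 71, 64}
extract-max → 95; now {82, 79, 76, 71, 64}
insert 103 → {103, 82, 79, 76, 71, 64}
extract-max → 103; now {82, 79, 76, 71, 64}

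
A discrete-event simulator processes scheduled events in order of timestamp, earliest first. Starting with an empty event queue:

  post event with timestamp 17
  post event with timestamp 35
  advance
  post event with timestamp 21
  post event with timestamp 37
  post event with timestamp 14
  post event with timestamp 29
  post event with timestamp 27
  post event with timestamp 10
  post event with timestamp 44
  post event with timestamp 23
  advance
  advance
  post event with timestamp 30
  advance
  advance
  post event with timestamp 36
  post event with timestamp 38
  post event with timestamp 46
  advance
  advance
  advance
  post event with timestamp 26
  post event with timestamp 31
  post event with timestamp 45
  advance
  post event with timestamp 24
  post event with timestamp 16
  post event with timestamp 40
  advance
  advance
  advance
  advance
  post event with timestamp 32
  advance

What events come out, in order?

insert 17 → {17}
insert 35 → {17, 35}
advance → 17; now {35}
insert 21 → {21, 35}
insert 37 → {21, 35, 37}
insert 14 → {14, 21, 35, 37}
insert 29 → {14, 21, 29, 35, 37}
insert 27 → {14, 21, 27, 29, 35, 37}
insert 10 → {10, 14, 21, 27, 29, 35, 37}
insert 44 → {10, 14, 21, 27, 29, 35, 37, 44}
insert 23 → {10, 14, 21, 23, 27, 29, 35, 37, 44}
advance → 10; now {14, 21, 23, 27, 29, 35, 37, 44}
advance → 14; now {21, 23, 27, 29, 35, 37, 44}
insert 30 → {21, 23, 27, 29, 30, 35, 37, 44}
advance → 21; now {23, 27, 29, 30, 35, 37, 44}
advance → 23; now {27, 29, 30, 35, 37, 44}
insert 36 → {27, 29, 30, 35, 36, 37, 44}
insert 38 → {27, 29, 30, 35, 36, 37, 38, 44}
insert 46 → {27, 29, 30, 35, 36, 37, 38, 44, 46}
advance → 27; now {29, 30, 35, 36, 37, 38, 44, 46}
advance → 29; now {30, 35, 36, 37, 38, 44, 46}
advance → 30; now {35, 36, 37, 38, 44, 46}
insert 26 → {26, 35, 36, 37, 38, 44, 46}
insert 31 → {26, 31, 35, 36, 37, 38, 44, 46}
insert 45 → {26, 31, 35, 36, 37, 38, 44, 45, 46}
advance → 26; now {31, 35, 36, 37, 38, 44, 45, 46}
insert 24 → {24, 31, 35, 36, 37, 38, 44, 45, 46}
insert 16 → {16, 24, 31, 35, 36, 37, 38, 44, 45, 46}
insert 40 → {16, 24, 31, 35, 36, 37, 38, 40, 44, 45, 46}
advance → 16; now {24, 31, 35, 36, 37, 38, 40, 44, 45, 46}
advance → 24; now {31, 35, 36, 37, 38, 40, 44, 45, 46}
advance → 31; now {35, 36, 37, 38, 40, 44, 45, 46}
advance → 35; now {36, 37, 38, 40, 44, 45, 46}
insert 32 → {32, 36, 37, 38, 40, 44, 45, 46}
advance → 32; now {36, 37, 38, 40, 44, 45, 46}

17 → 10 → 14 → 21 → 23 → 27 → 29 → 30 → 26 → 16 → 24 → 31 → 35 → 32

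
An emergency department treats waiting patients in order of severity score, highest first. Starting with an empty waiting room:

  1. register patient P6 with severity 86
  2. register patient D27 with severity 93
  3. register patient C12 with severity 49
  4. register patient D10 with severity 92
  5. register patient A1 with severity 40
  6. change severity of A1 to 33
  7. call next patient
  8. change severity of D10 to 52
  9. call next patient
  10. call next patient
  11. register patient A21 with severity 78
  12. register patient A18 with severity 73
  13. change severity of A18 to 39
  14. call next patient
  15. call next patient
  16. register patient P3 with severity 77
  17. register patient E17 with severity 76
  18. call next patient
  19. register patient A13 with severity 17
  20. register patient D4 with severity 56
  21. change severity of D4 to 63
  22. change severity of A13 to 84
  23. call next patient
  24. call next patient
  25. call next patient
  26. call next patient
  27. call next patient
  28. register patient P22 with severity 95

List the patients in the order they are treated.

add P6 (severity 86) → {P6:86}
add D27 (severity 93) → {D27:93, P6:86}
add C12 (severity 49) → {D27:93, P6:86, C12:49}
add D10 (severity 92) → {D27:93, D10:92, P6:86, C12:49}
add A1 (severity 40) → {D27:93, D10:92, P6:86, C12:49, A1:40}
update A1 to severity 33 → {D27:93, D10:92, P6:86, C12:49, A1:33}
call next patient → D27; now {D10:92, P6:86, C12:49, A1:33}
update D10 to severity 52 → {P6:86, D10:52, C12:49, A1:33}
call next patient → P6; now {D10:52, C12:49, A1:33}
call next patient → D10; now {C12:49, A1:33}
add A21 (severity 78) → {A21:78, C12:49, A1:33}
add A18 (severity 73) → {A21:78, A18:73, C12:49, A1:33}
update A18 to severity 39 → {A21:78, C12:49, A18:39, A1:33}
call next patient → A21; now {C12:49, A18:39, A1:33}
call next patient → C12; now {A18:39, A1:33}
add P3 (severity 77) → {P3:77, A18:39, A1:33}
add E17 (severity 76) → {P3:77, E17:76, A18:39, A1:33}
call next patient → P3; now {E17:76, A18:39, A1:33}
add A13 (severity 17) → {E17:76, A18:39, A1:33, A13:17}
add D4 (severity 56) → {E17:76, D4:56, A18:39, A1:33, A13:17}
update D4 to severity 63 → {E17:76, D4:63, A18:39, A1:33, A13:17}
update A13 to severity 84 → {A13:84, E17:76, D4:63, A18:39, A1:33}
call next patient → A13; now {E17:76, D4:63, A18:39, A1:33}
call next patient → E17; now {D4:63, A18:39, A1:33}
call next patient → D4; now {A18:39, A1:33}
call next patient → A18; now {A1:33}
call next patient → A1; now {}
add P22 (severity 95) → {P22:95}

D27, P6, D10, A21, C12, P3, A13, E17, D4, A18, A1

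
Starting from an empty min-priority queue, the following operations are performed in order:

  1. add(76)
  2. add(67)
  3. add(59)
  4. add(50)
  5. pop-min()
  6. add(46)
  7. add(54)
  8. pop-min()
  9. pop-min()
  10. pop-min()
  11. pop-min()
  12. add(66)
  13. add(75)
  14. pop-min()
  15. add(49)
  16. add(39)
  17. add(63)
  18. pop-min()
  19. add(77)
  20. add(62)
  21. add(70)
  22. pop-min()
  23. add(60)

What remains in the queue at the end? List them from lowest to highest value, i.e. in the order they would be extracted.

insert 76 → {76}
insert 67 → {67, 76}
insert 59 → {59, 67, 76}
insert 50 → {50, 59, 67, 76}
pop-min → 50; now {59, 67, 76}
insert 46 → {46, 59, 67, 76}
insert 54 → {46, 54, 59, 67, 76}
pop-min → 46; now {54, 59, 67, 76}
pop-min → 54; now {59, 67, 76}
pop-min → 59; now {67, 76}
pop-min → 67; now {76}
insert 66 → {66, 76}
insert 75 → {66, 75, 76}
pop-min → 66; now {75, 76}
insert 49 → {49, 75, 76}
insert 39 → {39, 49, 75, 76}
insert 63 → {39, 49, 63, 75, 76}
pop-min → 39; now {49, 63, 75, 76}
insert 77 → {49, 63, 75, 76, 77}
insert 62 → {49, 62, 63, 75, 76, 77}
insert 70 → {49, 62, 63, 70, 75, 76, 77}
pop-min → 49; now {62, 63, 70, 75, 76, 77}
insert 60 → {60, 62, 63, 70, 75, 76, 77}

60 → 62 → 63 → 70 → 75 → 76 → 77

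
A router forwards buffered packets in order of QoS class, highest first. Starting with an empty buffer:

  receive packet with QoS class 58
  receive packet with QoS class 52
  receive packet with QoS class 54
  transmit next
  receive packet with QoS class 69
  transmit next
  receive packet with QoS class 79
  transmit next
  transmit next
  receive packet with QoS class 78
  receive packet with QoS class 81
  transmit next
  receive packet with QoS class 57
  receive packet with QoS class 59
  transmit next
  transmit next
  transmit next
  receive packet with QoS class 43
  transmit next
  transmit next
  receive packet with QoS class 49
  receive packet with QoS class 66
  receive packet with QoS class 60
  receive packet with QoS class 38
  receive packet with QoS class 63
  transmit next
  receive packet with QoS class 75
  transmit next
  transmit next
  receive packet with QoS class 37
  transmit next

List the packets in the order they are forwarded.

58, 69, 79, 54, 81, 78, 59, 57, 52, 43, 66, 75, 63, 60

insert 58 → {58}
insert 52 → {58, 52}
insert 54 → {58, 54, 52}
transmit next → 58; now {54, 52}
insert 69 → {69, 54, 52}
transmit next → 69; now {54, 52}
insert 79 → {79, 54, 52}
transmit next → 79; now {54, 52}
transmit next → 54; now {52}
insert 78 → {78, 52}
insert 81 → {81, 78, 52}
transmit next → 81; now {78, 52}
insert 57 → {78, 57, 52}
insert 59 → {78, 59, 57, 52}
transmit next → 78; now {59, 57, 52}
transmit next → 59; now {57, 52}
transmit next → 57; now {52}
insert 43 → {52, 43}
transmit next → 52; now {43}
transmit next → 43; now {}
insert 49 → {49}
insert 66 → {66, 49}
insert 60 → {66, 60, 49}
insert 38 → {66, 60, 49, 38}
insert 63 → {66, 63, 60, 49, 38}
transmit next → 66; now {63, 60, 49, 38}
insert 75 → {75, 63, 60, 49, 38}
transmit next → 75; now {63, 60, 49, 38}
transmit next → 63; now {60, 49, 38}
insert 37 → {60, 49, 38, 37}
transmit next → 60; now {49, 38, 37}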